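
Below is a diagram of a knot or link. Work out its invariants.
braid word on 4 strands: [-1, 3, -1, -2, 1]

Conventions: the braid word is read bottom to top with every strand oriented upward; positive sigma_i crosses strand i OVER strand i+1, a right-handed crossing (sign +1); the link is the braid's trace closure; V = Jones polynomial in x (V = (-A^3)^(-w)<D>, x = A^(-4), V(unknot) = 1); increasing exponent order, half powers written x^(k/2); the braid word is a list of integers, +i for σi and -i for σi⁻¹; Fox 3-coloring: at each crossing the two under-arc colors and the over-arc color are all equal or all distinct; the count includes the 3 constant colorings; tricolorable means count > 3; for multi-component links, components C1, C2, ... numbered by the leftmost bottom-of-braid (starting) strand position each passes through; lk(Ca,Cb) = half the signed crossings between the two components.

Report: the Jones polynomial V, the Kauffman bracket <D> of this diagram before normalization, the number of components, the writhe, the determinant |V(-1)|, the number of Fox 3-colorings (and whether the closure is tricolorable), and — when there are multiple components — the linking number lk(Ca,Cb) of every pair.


V(x) = 1
bracket: -A^-3, w = -1
1 component, writhe -1, over 5 crossings
det 1, colorings 3 of 3^5 — not tricolorable
observation: w = -1 (over 5 crossings) is diagram-only; (-A^3)^(1) removes it from V


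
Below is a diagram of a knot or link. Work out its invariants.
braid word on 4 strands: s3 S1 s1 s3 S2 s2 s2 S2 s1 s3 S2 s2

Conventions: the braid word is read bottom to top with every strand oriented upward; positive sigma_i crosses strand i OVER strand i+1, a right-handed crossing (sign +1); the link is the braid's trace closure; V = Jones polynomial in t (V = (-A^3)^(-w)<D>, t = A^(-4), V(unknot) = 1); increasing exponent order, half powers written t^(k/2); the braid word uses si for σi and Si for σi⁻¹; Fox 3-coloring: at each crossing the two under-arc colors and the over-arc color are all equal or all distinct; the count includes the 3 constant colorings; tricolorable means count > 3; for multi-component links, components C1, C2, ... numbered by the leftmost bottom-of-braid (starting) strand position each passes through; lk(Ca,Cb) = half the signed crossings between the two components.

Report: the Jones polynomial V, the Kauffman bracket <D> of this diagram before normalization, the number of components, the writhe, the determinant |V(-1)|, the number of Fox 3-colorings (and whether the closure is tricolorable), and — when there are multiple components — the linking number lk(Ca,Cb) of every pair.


V(t) = -t^(1/2) - t^(3/2) - t^(5/2) + t^(9/2)
bracket: A^-6 - A^2 - A^6 - A^10, w = +4
2 components, writhe +4, over 12 crossings
lk(C1,C2) = 0
det 0, colorings 27 of 3^12 — tricolorable
observation: the word shrinks to σ3 σ3 σ1 σ3 after cancelling


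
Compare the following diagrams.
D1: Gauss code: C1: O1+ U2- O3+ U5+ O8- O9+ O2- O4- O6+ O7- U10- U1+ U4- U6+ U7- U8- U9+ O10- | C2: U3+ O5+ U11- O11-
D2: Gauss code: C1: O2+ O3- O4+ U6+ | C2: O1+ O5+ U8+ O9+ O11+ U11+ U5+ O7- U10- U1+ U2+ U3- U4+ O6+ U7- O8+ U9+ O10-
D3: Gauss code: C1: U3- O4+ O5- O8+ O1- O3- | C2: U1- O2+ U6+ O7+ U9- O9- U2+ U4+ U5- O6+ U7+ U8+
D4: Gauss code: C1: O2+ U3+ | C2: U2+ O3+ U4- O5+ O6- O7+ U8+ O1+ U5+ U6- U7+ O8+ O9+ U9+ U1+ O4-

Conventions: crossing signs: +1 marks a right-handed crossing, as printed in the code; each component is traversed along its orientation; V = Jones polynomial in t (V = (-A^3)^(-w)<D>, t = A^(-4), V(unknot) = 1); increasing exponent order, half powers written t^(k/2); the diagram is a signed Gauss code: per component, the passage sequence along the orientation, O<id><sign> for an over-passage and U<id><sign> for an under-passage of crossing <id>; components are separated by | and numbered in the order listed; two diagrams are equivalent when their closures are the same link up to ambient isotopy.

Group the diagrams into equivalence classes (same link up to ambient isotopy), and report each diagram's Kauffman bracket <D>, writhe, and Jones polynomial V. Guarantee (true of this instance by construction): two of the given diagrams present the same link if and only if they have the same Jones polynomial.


equivalence classes: {D1} | {D2, D4} | {D3}
D1 (bracket A^-13 + A^-5; 11 crossings at w = -1): V = -t^(1/2) - t^(5/2)
V(D2) = -t^(3/2) - 2t^(7/2) + t^(9/2) - t^(11/2) + t^(13/2)  [11 crossings, <D> = -A^-11 + A^-7 - A^-3 + 2A + A^9, w = +5]
D3 (bracket -A^-15 + A^-7 + A^-3 + A; 9 crossings at w = +1): V = -t^(1/2) - t^(3/2) - t^(5/2) + t^(9/2)
V(D4) = -t^(3/2) - 2t^(7/2) + t^(9/2) - t^(11/2) + t^(13/2)  (w +5, c 9, <D> = -A^-11 + A^-7 - A^-3 + 2A + A^9)
key observation: 3 classes among 4 diagrams; unequal V(t) rules out equality


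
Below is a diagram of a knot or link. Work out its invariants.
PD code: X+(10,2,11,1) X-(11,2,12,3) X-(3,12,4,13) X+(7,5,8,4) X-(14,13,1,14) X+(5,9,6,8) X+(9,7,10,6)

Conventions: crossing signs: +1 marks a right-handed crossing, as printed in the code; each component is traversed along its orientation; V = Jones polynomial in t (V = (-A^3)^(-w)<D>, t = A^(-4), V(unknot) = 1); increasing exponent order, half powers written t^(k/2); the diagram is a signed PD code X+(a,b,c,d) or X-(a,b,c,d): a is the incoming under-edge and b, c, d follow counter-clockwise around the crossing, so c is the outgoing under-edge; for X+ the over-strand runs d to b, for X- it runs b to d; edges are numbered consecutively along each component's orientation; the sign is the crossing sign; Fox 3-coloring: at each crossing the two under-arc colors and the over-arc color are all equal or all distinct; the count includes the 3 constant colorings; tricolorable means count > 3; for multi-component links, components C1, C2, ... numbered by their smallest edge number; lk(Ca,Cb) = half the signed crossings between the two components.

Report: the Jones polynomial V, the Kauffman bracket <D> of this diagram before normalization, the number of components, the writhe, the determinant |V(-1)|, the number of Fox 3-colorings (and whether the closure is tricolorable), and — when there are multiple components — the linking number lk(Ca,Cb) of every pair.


V(t) = t + t^3 - t^4
bracket: A^-13 - A^-9 - A^-1, w = +1
1 component, writhe +1, over 7 crossings
det 3, colorings 9 of 3^7 — tricolorable
observation: the span of V is 3, forcing >= 3 crossings in any diagram


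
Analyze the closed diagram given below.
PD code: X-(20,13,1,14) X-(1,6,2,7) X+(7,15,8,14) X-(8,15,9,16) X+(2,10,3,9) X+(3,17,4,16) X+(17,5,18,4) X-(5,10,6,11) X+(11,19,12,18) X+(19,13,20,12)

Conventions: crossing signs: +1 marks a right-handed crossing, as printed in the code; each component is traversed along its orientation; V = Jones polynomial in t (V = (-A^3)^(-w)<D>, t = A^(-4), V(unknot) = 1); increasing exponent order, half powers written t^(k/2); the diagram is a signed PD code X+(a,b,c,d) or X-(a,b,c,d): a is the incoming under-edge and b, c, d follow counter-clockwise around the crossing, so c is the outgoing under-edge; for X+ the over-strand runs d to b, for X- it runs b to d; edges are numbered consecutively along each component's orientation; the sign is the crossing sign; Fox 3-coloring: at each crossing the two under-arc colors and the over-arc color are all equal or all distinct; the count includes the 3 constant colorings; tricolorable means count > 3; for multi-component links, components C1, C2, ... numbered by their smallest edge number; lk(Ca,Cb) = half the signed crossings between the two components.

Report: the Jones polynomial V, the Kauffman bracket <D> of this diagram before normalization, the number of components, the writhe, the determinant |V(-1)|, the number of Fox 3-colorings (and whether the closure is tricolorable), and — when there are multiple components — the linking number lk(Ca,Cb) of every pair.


V = t + t^3 - t^4
<D> = -A^-10 + A^-6 + A^2 (w = +2)
1 component over 10 crossings, w = +2
9 Fox colorings among 3^10, |V(-1)| = 3: tricolorable
why: the span of V is 3, forcing >= 3 crossings in any diagram


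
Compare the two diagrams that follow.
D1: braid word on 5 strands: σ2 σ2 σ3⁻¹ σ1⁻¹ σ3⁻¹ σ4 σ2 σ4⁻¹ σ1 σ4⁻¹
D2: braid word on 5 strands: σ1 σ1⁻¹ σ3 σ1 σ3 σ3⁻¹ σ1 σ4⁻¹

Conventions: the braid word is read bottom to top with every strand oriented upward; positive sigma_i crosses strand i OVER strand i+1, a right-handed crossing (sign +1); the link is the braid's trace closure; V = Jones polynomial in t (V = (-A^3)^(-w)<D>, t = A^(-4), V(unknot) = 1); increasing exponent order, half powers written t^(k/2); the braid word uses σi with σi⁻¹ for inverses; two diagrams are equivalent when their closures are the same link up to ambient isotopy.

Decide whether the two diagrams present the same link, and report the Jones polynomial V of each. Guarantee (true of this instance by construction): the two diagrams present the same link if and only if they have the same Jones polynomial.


same link: no
V(D1) = t^-2 + 2 + t^2  [10 crossings, <D> = A^-8 + 2 + A^8, w = 0]
V(D2) = 1 + t + t^2 + t^3  (w +2, c 8, <D> = A^-6 + A^-2 + A^2 + A^6)
note: comparing 2 Jones polynomials yields 2 groups


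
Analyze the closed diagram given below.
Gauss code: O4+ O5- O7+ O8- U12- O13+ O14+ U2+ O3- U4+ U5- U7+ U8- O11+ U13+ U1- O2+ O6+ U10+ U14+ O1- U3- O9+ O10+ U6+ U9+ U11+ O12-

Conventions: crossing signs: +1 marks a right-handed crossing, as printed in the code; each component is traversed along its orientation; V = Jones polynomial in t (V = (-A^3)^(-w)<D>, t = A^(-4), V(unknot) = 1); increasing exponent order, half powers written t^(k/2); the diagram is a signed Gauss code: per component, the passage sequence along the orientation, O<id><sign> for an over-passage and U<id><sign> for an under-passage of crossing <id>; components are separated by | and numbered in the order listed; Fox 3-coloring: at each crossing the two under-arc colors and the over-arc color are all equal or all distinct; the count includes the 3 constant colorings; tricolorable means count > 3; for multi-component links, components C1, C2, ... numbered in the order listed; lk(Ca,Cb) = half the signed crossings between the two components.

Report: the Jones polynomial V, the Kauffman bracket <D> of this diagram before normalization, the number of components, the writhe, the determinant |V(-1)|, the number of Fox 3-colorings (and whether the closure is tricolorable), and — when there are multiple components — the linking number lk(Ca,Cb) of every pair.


V = 2t - 2t^2 + 3t^3 - 3t^4 + 2t^5 - 2t^6 + t^7
<D> = A^-16 - 2A^-12 + 2A^-8 - 3A^-4 + 3 - 2A^4 + 2A^8 (w = +4)
1 component over 14 crossings, w = +4
9 Fox colorings among 3^14, |V(-1)| = 15: tricolorable
why: V spans 6 powers of t: at least 6 crossings in any diagram


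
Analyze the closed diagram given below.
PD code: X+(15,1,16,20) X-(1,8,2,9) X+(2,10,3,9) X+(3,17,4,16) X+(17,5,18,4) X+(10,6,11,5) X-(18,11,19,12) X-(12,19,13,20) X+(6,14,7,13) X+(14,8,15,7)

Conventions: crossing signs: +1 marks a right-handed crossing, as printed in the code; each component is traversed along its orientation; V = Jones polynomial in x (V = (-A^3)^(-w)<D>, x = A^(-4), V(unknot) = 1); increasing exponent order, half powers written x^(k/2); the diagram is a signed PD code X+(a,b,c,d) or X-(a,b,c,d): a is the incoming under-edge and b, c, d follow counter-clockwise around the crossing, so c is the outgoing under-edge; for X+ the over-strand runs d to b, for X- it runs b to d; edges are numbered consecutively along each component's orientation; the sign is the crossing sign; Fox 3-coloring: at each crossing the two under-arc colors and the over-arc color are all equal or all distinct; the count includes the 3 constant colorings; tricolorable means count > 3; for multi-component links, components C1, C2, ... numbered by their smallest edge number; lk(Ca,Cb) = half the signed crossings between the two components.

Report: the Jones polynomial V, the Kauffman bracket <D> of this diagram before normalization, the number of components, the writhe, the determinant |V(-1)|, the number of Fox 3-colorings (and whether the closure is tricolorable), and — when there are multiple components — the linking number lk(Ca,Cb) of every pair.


V(x) = 2x - 2x^2 + 3x^3 - 3x^4 + 2x^5 - 2x^6 + x^7
bracket: A^-16 - 2A^-12 + 2A^-8 - 3A^-4 + 3 - 2A^4 + 2A^8, w = +4
1 component, writhe +4, over 10 crossings
det 15, colorings 9 of 3^10 — tricolorable
observation: the span of V is 6, forcing >= 6 crossings in any diagram


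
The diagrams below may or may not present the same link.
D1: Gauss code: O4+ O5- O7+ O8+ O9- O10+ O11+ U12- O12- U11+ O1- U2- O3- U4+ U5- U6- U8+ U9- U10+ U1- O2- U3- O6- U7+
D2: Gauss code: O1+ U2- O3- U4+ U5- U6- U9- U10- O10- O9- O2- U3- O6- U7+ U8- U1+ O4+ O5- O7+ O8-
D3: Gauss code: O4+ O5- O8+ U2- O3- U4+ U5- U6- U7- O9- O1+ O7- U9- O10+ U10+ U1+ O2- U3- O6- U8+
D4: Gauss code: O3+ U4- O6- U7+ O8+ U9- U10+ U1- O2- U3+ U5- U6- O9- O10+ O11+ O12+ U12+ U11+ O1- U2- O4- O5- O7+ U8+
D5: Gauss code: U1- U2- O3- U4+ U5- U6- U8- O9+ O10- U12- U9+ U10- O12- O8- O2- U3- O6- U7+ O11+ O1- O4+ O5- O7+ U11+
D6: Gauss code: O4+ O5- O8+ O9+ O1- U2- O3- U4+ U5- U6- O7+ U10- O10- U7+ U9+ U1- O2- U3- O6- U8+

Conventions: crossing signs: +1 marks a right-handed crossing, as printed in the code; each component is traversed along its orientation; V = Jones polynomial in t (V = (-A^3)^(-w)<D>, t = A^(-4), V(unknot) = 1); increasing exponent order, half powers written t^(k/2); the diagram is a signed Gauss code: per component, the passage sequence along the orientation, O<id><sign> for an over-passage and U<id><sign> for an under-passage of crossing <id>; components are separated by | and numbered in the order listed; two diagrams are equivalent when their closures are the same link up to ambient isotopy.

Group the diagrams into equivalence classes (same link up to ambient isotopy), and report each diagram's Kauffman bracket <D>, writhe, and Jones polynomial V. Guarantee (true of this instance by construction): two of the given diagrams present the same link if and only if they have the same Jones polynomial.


equivalence classes: {D1, D2, D3, D4, D5, D6}
D1 (bracket A^-2 + A^6 - A^10; 12 crossings at w = -2): V = -t^-4 + t^-3 + t^-1
V(D2) = -t^-4 + t^-3 + t^-1  (w -4, c 10, <D> = A^-8 + 1 - A^4)
V(D3) = -t^-4 + t^-3 + t^-1  [10 crossings, <D> = A^-2 + A^6 - A^10, w = -2]
D4 (bracket A^4 + A^12 - A^16; 12 crossings at w = 0): V = -t^-4 + t^-3 + t^-1
V(D5) = -t^-4 + t^-3 + t^-1  (w -4, c 12, <D> = A^-8 + 1 - A^4)
D6 (bracket A^-2 + A^6 - A^10; 10 crossings at w = -2): V = -t^-4 + t^-3 + t^-1
key observation: one V(t) for all 6 diagrams — one class (guaranteed)


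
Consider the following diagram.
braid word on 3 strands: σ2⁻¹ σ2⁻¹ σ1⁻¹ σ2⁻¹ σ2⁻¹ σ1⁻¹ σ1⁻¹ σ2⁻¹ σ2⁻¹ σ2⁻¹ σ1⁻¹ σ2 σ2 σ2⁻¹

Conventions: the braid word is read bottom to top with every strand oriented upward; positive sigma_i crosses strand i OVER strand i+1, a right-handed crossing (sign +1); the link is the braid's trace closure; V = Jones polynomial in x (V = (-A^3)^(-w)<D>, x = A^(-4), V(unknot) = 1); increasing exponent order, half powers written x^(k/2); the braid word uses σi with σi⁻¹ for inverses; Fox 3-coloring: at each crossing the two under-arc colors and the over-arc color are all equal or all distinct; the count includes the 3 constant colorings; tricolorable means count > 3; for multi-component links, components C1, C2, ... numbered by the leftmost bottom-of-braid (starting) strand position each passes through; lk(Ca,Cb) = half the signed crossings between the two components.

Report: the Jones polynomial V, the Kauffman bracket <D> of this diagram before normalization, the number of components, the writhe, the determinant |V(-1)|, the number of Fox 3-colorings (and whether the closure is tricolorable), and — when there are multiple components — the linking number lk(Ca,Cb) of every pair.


V(x) = -x^-12 + x^-11 - x^-10 + x^-9 - x^-8 + x^-6 + x^-4
bracket: A^-14 + A^-6 - A^2 + A^6 - A^10 + A^14 - A^18, w = -10
1 component, writhe -10, over 14 crossings
det 3, colorings 9 of 3^14 — tricolorable
observation: the span of V is 8, forcing >= 8 crossings in any diagram


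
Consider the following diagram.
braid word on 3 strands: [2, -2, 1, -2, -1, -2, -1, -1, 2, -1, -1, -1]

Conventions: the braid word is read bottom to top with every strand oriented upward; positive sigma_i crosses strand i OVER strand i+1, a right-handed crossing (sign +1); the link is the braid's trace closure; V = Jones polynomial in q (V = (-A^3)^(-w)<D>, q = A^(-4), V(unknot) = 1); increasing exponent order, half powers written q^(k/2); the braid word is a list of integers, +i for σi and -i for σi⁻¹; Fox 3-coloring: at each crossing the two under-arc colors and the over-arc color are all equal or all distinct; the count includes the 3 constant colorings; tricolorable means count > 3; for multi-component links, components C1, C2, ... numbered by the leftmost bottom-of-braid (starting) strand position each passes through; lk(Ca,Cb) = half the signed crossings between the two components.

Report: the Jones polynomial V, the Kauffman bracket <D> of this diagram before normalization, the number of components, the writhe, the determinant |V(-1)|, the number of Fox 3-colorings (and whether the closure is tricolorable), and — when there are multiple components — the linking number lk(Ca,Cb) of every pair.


V = q^-8 - 2q^-7 + q^-6 - 2q^-5 + 2q^-4 + q^-2
<D> = A^-10 + 2A^-2 - 2A^2 + A^6 - 2A^10 + A^14 (w = -6)
1 component over 12 crossings, w = -6
27 Fox colorings among 3^12, |V(-1)| = 9: tricolorable
why: w = -6 shifts under R1 moves; the (-A^3)^(6) factor cancels that in V


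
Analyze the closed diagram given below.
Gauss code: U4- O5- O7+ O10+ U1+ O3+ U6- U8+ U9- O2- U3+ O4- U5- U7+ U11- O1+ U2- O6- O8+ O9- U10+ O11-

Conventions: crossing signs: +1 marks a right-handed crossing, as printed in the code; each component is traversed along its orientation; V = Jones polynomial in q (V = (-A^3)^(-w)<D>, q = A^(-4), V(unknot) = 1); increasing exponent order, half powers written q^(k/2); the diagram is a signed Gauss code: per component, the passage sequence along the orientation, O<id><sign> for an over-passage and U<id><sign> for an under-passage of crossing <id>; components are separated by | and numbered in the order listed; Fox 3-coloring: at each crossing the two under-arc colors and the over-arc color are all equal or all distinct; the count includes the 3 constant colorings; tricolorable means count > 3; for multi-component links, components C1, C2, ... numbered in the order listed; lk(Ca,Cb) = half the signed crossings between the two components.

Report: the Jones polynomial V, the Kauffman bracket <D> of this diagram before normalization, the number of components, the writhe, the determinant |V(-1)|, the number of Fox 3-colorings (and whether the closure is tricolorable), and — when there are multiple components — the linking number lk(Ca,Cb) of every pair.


V(q) = q^-4 - 2q^-3 + 3q^-2 - 4q^-1 + 4 - 3q + 3q^2 - q^3
bracket: A^-15 - 3A^-11 + 3A^-7 - 4A^-3 + 4A - 3A^5 + 2A^9 - A^13, w = -1
1 component, writhe -1, over 11 crossings
det 21, colorings 9 of 3^11 — tricolorable
observation: det 21 = |V(-1)|; divisible by 3, so tricolorable


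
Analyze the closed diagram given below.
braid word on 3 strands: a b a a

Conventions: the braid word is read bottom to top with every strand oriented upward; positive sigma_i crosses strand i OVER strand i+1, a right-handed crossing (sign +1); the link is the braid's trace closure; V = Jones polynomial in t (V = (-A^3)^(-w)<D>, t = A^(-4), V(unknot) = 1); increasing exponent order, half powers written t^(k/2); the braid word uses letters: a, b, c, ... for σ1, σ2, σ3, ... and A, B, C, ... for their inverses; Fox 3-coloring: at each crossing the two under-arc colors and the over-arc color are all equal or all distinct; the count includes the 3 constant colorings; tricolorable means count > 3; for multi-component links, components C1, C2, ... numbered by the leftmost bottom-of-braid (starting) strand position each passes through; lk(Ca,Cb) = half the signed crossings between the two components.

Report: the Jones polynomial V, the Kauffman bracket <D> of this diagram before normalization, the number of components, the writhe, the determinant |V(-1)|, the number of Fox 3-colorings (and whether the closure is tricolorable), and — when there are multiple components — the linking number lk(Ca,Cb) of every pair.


V = t + t^3 - t^4
<D> = -A^-4 + 1 + A^8 (w = +4)
1 component over 4 crossings, w = +4
9 Fox colorings among 3^4, |V(-1)| = 3: tricolorable
why: |V(-1)| = 3: so tricolorable, since 3 divides 3


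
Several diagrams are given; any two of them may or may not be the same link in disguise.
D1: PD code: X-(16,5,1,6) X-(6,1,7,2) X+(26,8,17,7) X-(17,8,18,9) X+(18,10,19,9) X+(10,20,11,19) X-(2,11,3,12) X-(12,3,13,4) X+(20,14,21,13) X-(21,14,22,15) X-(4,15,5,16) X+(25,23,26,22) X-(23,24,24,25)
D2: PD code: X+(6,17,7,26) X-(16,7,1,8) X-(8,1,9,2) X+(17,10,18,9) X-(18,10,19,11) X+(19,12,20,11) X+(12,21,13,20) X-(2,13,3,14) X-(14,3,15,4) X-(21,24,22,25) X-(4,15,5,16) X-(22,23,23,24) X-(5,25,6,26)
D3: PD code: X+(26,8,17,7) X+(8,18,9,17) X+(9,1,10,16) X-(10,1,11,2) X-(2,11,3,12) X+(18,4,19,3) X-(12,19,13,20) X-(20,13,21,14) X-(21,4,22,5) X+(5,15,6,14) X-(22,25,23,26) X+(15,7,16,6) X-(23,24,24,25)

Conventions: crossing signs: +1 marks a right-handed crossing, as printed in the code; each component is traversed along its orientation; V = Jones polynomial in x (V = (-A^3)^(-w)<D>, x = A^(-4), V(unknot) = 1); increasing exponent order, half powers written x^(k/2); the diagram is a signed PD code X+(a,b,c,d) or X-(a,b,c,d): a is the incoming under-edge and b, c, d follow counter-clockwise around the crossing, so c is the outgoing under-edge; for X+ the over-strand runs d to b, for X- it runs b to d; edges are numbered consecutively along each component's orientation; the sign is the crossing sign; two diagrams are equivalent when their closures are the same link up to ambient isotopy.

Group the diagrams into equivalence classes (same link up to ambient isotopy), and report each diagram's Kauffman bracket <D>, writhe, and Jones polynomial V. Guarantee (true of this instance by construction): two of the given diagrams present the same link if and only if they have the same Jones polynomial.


equivalence classes: {D1, D2} | {D3}
D1 (bracket A^-11 + 2A^-3 - A + 2A^5 - 2A^9 + A^13 - A^17; 13 crossings at w = -3): V = x^(-13/2) - x^(-11/2) + 2x^(-9/2) - 2x^(-7/2) + x^(-5/2) - 2x^(-3/2) - x^(1/2)
V(D2) = x^(-13/2) - x^(-11/2) + 2x^(-9/2) - 2x^(-7/2) + x^(-5/2) - 2x^(-3/2) - x^(1/2)  (w -5, c 13, <D> = A^-17 + 2A^-9 - A^-5 + 2A^-1 - 2A^3 + A^7 - A^11)
D3 (bracket A^-21 - 3A^-17 + 4A^-13 - 4A^-9 + 5A^-5 - 3A^-1 + 3A^3 - A^7; 13 crossings at w = -1): V = x^(-5/2) - 3x^(-3/2) + 3x^(-1/2) - 5x^(1/2) + 4x^(3/2) - 4x^(5/2) + 3x^(7/2) - x^(9/2)
key observation: comparing 3 Jones polynomials yields 2 groups


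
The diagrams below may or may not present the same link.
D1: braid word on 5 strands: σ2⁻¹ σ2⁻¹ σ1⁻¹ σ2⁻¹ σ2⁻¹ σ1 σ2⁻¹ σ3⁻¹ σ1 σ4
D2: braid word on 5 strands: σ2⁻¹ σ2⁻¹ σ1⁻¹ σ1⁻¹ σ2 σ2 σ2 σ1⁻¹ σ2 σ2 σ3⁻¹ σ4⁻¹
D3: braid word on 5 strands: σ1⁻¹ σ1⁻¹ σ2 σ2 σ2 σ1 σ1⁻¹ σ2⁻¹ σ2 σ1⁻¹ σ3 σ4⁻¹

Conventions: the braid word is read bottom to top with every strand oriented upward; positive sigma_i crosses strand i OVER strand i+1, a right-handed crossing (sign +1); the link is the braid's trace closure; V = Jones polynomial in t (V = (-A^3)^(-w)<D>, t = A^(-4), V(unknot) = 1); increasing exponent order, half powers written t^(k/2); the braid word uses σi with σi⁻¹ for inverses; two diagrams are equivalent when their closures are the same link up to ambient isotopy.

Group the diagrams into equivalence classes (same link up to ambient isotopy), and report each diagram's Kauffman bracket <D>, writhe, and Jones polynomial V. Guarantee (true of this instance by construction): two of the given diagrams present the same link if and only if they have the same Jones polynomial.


classes: {D1} | {D2, D3}
V(D1) = -t^-6 + t^-5 - t^-4 + 2t^-3 - t^-2 + t^-1  [10 crossings, <D> = A^-8 - A^-4 + 2 - A^4 + A^8 - A^12, w = -4]
V(D2) = -t^-3 + t^-2 - t^-1 + 3 - t + t^2 - t^3  (w -2, c 12, <D> = -A^-18 + A^-14 - A^-10 + 3A^-6 - A^-2 + A^2 - A^6)
V(D3) = -t^-3 + t^-2 - t^-1 + 3 - t + t^2 - t^3  (w 0, c 12, <D> = -A^-12 + A^-8 - A^-4 + 3 - A^4 + A^8 - A^12)
insight: V(t) takes 2 values over 3 diagrams, fixing the grouping


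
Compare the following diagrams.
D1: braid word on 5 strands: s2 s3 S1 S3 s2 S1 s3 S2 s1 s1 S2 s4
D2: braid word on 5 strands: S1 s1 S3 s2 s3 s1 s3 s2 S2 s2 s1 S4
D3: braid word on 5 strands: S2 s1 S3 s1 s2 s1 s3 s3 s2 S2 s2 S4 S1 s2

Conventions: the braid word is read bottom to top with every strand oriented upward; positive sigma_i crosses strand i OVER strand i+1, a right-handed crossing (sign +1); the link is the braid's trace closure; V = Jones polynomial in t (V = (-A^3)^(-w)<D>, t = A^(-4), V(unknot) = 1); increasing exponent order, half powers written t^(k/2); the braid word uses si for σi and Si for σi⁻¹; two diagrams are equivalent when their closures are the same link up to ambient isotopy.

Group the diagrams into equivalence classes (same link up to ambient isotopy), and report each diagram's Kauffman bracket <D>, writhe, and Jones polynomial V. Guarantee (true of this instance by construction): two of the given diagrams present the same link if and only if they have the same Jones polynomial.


classes: {D1} | {D2, D3}
V(D1) = 1  [12 crossings, <D> = A^6, w = +2]
V(D2) = t - t^2 + 2t^3 - t^4 + t^5 - t^6  [12 crossings, <D> = -A^-12 + A^-8 - A^-4 + 2 - A^4 + A^8, w = +4]
D3 (bracket -A^-12 + A^-8 - A^-4 + 2 - A^4 + A^8; 14 crossings at w = +4): V = t - t^2 + 2t^3 - t^4 + t^5 - t^6
note: 2 classes among 3 diagrams; unequal V(t) rules out equality


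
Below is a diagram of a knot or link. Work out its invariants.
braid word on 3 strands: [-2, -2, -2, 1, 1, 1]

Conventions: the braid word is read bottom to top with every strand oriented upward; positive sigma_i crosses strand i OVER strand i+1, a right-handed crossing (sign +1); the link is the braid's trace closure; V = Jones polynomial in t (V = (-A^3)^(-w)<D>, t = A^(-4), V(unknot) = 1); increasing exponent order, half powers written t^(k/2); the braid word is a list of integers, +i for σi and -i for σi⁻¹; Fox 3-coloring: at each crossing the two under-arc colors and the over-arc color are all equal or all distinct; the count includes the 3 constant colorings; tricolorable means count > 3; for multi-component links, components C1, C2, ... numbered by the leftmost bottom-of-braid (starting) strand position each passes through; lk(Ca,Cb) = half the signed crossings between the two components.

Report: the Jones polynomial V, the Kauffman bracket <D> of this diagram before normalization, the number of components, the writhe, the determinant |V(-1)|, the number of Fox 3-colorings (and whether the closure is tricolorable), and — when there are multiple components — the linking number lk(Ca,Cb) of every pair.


V = -t^-3 + t^-2 - t^-1 + 3 - t + t^2 - t^3
<D> = -A^-12 + A^-8 - A^-4 + 3 - A^4 + A^8 - A^12 (w = 0)
1 component over 6 crossings, w = 0
27 Fox colorings among 3^6, |V(-1)| = 9: tricolorable
why: w = 0 shifts under R1 moves; the (-A^3)^(0) factor cancels that in V


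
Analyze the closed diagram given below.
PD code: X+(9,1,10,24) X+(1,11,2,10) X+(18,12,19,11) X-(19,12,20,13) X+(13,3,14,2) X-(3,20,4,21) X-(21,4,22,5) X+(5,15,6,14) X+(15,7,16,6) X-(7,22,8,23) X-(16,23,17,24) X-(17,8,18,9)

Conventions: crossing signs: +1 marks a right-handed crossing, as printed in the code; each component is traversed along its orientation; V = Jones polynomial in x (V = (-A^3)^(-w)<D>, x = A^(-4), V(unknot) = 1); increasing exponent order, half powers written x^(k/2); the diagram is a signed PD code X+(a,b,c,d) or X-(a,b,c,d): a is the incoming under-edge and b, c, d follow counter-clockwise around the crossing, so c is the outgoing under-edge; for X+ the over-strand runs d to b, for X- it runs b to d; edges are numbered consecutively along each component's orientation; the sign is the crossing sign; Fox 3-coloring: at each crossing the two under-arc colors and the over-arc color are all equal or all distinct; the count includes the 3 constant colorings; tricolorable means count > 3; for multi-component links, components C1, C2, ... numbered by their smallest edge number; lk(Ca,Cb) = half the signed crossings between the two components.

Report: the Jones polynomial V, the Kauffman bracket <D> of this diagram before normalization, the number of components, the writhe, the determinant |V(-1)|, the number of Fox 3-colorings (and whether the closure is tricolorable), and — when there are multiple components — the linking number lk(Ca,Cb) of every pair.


Jones polynomial: V(x) = -x^-3 + 2x^-2 - 2x^-1 + 3 - 2x + 2x^2 - x^3
<D> = -A^-12 + 2A^-8 - 2A^-4 + 3 - 2A^4 + 2A^8 - A^12; writhe 0
components 1, writhe 0 (12 crossings)
3-colorings: 3 of 3^12, det 13 — not tricolorable
note: w = 0 (over 12 crossings) is diagram-only; (-A^3)^(0) removes it from V


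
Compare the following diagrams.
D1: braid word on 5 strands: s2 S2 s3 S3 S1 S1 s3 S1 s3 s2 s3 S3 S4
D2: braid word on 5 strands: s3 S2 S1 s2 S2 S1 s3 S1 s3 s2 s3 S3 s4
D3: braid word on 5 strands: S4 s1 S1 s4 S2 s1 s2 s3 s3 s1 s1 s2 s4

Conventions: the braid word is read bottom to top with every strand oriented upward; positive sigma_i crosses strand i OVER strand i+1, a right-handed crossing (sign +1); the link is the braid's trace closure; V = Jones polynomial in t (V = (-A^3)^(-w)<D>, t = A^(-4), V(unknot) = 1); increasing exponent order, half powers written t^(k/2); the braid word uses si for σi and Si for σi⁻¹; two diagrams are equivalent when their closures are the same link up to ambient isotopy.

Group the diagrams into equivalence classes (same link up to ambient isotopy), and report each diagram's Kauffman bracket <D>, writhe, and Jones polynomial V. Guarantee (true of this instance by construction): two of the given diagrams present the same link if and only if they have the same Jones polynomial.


equivalence classes: {D1, D2} | {D3}
D1 (bracket A^-9 + 2A^-1 - A^3 + A^7 - A^11; 13 crossings at w = -1): V = t^(-7/2) - t^(-5/2) + t^(-3/2) - 2t^(-1/2) - t^(3/2)
D2 (bracket A^-3 + 2A^5 - A^9 + A^13 - A^17; 13 crossings at w = +1): V = t^(-7/2) - t^(-5/2) + t^(-3/2) - 2t^(-1/2) - t^(3/2)
D3 (bracket -A^-5 + A^-1 - A^3 + 2A^7 + A^15; 13 crossings at w = +7): V = -t^(3/2) - 2t^(7/2) + t^(9/2) - t^(11/2) + t^(13/2)
key observation: 2 classes among 3 diagrams; unequal V(t) rules out equality


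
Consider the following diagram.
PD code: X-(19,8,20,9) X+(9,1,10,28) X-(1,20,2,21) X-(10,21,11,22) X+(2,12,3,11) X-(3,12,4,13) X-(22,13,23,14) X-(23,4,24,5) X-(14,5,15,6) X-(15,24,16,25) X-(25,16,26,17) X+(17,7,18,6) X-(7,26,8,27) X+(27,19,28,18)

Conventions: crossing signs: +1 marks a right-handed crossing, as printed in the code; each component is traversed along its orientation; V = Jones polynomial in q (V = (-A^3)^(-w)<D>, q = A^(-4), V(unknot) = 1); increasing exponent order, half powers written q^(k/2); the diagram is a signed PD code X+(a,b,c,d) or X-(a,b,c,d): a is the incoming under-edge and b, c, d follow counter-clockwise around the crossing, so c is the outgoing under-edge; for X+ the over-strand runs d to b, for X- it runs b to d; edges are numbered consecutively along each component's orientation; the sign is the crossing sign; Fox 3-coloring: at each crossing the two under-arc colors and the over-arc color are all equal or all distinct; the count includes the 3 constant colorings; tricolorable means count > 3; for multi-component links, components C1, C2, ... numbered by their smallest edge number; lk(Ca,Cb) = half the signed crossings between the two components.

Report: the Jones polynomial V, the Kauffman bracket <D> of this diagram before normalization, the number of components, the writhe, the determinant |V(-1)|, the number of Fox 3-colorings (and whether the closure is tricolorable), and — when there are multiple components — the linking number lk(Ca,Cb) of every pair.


V = q^-10 - 3q^-9 + 5q^-8 - 7q^-7 + 7q^-6 - 7q^-5 + 6q^-4 - 3q^-3 + 2q^-2
<D> = 2A^-10 - 3A^-6 + 6A^-2 - 7A^2 + 7A^6 - 7A^10 + 5A^14 - 3A^18 + A^22 (w = -6)
1 component over 14 crossings, w = -6
3 Fox colorings among 3^14, |V(-1)| = 41: not tricolorable
why: w = -6 (over 14 crossings) is diagram-only; (-A^3)^(6) removes it from V


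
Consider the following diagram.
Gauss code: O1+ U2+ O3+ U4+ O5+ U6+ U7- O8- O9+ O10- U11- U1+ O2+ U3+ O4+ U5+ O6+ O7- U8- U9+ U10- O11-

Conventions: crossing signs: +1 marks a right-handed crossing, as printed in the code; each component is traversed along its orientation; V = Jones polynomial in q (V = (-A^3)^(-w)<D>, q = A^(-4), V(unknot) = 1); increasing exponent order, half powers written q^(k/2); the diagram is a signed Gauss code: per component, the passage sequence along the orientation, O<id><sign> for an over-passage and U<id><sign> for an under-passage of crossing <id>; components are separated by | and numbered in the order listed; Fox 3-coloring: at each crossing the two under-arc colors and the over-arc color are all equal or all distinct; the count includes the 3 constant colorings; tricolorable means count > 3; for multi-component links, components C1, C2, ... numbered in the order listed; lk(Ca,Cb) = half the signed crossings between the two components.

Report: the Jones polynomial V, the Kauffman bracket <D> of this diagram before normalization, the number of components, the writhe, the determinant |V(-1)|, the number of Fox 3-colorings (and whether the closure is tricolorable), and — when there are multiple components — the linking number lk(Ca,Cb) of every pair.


V(q) = q + q^3 - q^4
bracket: A^-7 - A^-3 - A^5, w = +3
1 component, writhe +3, over 11 crossings
det 3, colorings 9 of 3^11 — tricolorable
observation: V spans 3 powers of q: at least 3 crossings in any diagram


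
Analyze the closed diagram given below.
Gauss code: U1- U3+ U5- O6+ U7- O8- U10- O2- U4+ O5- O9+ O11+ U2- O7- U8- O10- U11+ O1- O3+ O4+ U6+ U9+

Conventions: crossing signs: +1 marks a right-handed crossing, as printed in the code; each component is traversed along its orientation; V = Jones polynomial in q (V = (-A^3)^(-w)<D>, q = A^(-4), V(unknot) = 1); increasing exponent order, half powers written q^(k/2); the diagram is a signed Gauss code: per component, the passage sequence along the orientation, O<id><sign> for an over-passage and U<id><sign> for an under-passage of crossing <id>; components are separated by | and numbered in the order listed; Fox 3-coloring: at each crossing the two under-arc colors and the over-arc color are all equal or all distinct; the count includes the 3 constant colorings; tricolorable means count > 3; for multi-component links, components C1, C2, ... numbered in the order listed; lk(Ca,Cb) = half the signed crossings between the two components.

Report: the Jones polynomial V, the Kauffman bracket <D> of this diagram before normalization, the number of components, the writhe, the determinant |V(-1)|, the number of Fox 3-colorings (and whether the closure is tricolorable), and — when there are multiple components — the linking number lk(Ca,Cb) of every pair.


V(q) = q^-5 - 2q^-4 + 2q^-3 - 2q^-2 + 2q^-1 - 1 + q
bracket: -A^-7 + A^-3 - 2A + 2A^5 - 2A^9 + 2A^13 - A^17, w = -1
1 component, writhe -1, over 11 crossings
det 11, colorings 3 of 3^11 — not tricolorable
observation: det 11 = |V(-1)|; not divisible by 3, so not tricolorable


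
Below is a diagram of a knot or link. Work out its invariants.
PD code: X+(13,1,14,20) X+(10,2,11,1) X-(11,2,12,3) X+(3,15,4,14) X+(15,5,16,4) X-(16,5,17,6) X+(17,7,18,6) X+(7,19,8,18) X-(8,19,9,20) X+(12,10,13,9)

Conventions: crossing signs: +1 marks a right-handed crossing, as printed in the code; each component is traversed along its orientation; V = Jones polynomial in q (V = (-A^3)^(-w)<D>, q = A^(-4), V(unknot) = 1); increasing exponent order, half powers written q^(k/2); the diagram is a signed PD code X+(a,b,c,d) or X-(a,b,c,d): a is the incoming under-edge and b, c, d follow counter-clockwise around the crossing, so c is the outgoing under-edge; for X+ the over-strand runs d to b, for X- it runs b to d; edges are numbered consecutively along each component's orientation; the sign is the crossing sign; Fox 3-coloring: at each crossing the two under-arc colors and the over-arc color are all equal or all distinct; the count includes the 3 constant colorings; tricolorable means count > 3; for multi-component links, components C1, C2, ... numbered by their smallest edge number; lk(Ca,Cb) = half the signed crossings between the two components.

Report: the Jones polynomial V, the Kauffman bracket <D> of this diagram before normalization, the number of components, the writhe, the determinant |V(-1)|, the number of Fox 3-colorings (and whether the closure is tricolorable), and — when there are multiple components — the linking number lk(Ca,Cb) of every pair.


Jones polynomial: V(q) = q + q^3 - q^4
<D> = -A^-4 + 1 + A^8; writhe +4
components 1, writhe +4 (10 crossings)
3-colorings: 9 of 3^10, det 3 — tricolorable
note: w = +4 shifts under R1 moves; the (-A^3)^(-4) factor cancels that in V


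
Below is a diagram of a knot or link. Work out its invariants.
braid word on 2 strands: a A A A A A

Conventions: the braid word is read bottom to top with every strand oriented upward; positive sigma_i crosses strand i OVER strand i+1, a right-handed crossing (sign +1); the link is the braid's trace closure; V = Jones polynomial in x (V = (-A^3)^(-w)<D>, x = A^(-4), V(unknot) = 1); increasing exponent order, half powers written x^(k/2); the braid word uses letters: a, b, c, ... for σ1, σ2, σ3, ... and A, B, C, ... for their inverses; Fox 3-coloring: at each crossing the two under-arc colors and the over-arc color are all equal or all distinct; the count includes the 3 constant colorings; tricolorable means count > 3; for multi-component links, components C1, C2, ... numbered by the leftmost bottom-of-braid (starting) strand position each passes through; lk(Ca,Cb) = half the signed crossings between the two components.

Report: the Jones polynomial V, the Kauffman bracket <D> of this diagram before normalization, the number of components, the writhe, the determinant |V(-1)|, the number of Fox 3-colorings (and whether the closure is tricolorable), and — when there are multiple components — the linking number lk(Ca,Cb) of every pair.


V = -x^(-11/2) + x^(-9/2) - x^(-7/2) - x^(-3/2)
<D> = -A^-6 - A^2 + A^6 - A^10 (w = -4)
2 components over 6 crossings, w = -4
lk(C1,C2): -2
3 Fox colorings among 3^6, |V(-1)| = 4: not tricolorable
why: inverse pairs cancel, leaving σ1⁻¹ σ1⁻¹ σ1⁻¹ σ1⁻¹


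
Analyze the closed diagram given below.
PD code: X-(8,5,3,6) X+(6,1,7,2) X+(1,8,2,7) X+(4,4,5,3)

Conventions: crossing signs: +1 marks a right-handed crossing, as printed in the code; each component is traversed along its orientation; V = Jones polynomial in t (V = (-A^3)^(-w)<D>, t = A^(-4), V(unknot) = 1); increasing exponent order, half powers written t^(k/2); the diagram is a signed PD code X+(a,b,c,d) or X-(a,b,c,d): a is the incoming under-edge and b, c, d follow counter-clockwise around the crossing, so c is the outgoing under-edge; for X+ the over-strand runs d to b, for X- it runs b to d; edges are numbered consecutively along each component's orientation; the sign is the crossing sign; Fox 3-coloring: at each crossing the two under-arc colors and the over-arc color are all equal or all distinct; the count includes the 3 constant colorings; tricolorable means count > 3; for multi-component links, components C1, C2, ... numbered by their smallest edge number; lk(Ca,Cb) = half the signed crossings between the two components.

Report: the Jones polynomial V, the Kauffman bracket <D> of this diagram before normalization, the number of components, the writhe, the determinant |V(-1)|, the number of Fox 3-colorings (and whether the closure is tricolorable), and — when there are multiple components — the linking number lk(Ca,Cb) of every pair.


V = -t^(1/2) - t^(5/2)
<D> = -A^-4 - A^4 (w = +2)
2 components over 4 crossings, w = +2
lk(C1,C2): +1
3 Fox colorings among 3^4, |V(-1)| = 2: not tricolorable
why: w = +2 (over 4 crossings) is diagram-only; (-A^3)^(-2) removes it from V
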